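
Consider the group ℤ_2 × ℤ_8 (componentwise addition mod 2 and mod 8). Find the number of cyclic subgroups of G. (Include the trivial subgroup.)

8

Each element a generates a cyclic subgroup ⟨a⟩; distinct elements may generate the same one (a cyclic group of order d has φ(d) generators).
Cyclic subgroups by order — order 1: 1; order 2: 3; order 4: 2; order 8: 2.
Total: 8.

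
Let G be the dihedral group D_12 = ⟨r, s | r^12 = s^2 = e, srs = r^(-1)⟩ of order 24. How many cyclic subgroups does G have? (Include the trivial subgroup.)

18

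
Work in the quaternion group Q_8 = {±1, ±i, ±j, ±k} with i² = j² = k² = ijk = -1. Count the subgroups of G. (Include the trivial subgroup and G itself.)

|G| = 8, so by Lagrange every subgroup order divides 8. Divisors: 1, 2, 4, 8.
Subgroups by order — order 1: 1; order 2: 1; order 4: 3; order 8: 1.
Total: 1 + 1 + 3 + 1 = 6.

6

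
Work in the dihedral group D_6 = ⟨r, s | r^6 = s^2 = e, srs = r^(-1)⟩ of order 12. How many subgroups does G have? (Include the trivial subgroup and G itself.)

|G| = 12, so by Lagrange every subgroup order divides 12. Divisors: 1, 2, 3, 4, 6, 12.
Subgroups by order — order 1: 1; order 2: 7; order 3: 1; order 4: 3; order 6: 3; order 12: 1.
Total: 1 + 7 + 1 + 3 + 3 + 1 = 16.

16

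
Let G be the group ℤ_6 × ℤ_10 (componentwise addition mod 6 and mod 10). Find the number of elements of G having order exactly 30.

24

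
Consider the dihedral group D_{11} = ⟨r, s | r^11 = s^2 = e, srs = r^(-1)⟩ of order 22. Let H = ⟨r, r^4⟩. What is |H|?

|⟨r⟩| = 11 and |⟨r^4⟩| = 11, so |H| is a multiple of lcm(11, 11) = 11 and divides |G| = 22.
Closing under the operation: H = {e, r, r^2, r^3, r^4, r^5, r^6, r^7, r^8, r^9, r^10}, so |H| = 11.

11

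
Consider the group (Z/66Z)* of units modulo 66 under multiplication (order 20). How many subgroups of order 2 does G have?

|G| = 20 and 2 | 20, so subgroups of order 2 are possible by Lagrange.
The subgroups of order 2 are: {1, 23}; {1, 43}; {1, 65}.
So G has 3 subgroups of order 2.

3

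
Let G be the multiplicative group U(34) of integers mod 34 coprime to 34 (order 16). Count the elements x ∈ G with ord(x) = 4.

The elements of order 4 are: 13, 21.
That's 2.

2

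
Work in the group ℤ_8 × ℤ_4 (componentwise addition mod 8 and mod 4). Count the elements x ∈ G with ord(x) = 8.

An element (a,b) has order lcm(ord(a), ord(b)); count pairs with lcm equal to 8.
Enumerating gives 16 such elements.

16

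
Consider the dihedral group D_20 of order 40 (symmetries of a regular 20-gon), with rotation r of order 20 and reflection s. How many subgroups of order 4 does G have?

11

|G| = 40 and 4 | 40, so subgroups of order 4 are possible by Lagrange.
The subgroups of order 4 are: {e, r^10, s, r^10s}; {e, r^10, rs, r^11s}; {e, r^10, r^2s, r^12s}; {e, r^10, r^3s, r^13s}; … (11 in all).
So G has 11 subgroups of order 4.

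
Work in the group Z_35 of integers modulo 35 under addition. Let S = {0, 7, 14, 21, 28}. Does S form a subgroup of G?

|S| = 5 divides |G| = 35, consistent with Lagrange.
S contains the identity, every element's inverse is in S, and S is closed under +: it is a subgroup.
In fact S = ⟨21⟩.

Yes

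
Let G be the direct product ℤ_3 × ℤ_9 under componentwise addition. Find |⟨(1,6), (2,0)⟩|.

|⟨(1,6)⟩| = 3 and |⟨(2,0)⟩| = 3, so |H| is a multiple of lcm(3, 3) = 3 and divides |G| = 27.
Closing under the operation: H = {(0,0), (0,3), (0,6), (1,0), (1,3), (1,6), (2,0), (2,3), (2,6)}, so |H| = 9.

9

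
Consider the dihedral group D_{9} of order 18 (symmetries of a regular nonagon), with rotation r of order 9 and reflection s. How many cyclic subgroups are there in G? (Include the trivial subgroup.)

12

A cyclic subgroup of order d is generated by each of its φ(d) elements of order d, so the cyclic subgroups of order d number (#elements of order d)/φ(d).
Cyclic subgroups by order — order 1: 1; order 2: 9; order 3: 1; order 9: 1.
Total: 12.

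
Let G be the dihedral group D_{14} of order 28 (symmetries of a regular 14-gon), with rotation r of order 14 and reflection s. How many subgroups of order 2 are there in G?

|G| = 28 and 2 | 28, so subgroups of order 2 are possible by Lagrange.
The subgroups of order 2 are: {e, r^10s}; {e, r^11s}; {e, r^12s}; {e, r^13s}; … (15 in all).
So G has 15 subgroups of order 2.

15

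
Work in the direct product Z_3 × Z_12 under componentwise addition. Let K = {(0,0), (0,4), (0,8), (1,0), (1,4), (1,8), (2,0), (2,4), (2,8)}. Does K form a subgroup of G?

|K| = 9 divides |G| = 36, consistent with Lagrange.
K contains the identity, every element's inverse is in K, and K is closed under +: it is a subgroup.

Yes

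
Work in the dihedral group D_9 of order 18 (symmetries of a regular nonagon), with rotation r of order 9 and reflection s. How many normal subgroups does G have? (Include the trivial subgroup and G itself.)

4

G has 16 subgroups. Checking conjugation-invariance by order — order 1: 1/1 normal; order 2: 0/9 normal; order 3: 1/1 normal; order 6: 0/3 normal; order 9: 1/1 normal; order 18: 1/1 normal.
Total normal subgroups: 4.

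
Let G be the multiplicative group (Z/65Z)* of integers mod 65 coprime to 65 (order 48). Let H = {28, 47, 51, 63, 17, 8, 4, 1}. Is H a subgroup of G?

No

17 ∈ H but its inverse 23 ∉ H, so H is not a subgroup.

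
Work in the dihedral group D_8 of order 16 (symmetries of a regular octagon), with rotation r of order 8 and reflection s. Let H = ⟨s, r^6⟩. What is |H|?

8

|⟨s⟩| = 2 and |⟨r^6⟩| = 4, so |H| is a multiple of lcm(2, 4) = 4 and divides |G| = 16.
Closing under the operation: H = {e, r^2, r^4, r^6, s, r^2s, r^4s, r^6s}, so |H| = 8.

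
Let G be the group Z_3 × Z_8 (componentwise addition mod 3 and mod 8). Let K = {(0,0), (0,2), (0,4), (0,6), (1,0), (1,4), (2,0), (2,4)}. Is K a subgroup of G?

Closure fails: (2,4) + (0,6) = (2,2) ∉ K. So K is not a subgroup.

No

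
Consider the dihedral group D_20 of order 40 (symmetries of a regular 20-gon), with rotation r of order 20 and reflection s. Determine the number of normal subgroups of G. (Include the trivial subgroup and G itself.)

9

G has 48 subgroups. Checking conjugation-invariance by order — order 1: 1/1 normal; order 2: 1/21 normal; order 4: 1/11 normal; order 5: 1/1 normal; order 8: 0/5 normal; order 10: 1/5 normal; order 20: 3/3 normal; order 40: 1/1 normal.
Total normal subgroups: 9.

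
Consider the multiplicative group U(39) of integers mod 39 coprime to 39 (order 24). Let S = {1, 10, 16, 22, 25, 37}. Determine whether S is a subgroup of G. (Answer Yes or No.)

No

37 ∈ S but its inverse 19 ∉ S, so S is not a subgroup.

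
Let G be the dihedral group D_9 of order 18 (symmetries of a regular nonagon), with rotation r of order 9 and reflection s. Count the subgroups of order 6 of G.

3

|G| = 18 and 6 | 18, so subgroups of order 6 are possible by Lagrange.
The subgroups of order 6 are: {e, r^3, r^6, r^2s, r^5s, r^8s}; {e, r^3, r^6, s, r^3s, r^6s}; {e, r^3, r^6, rs, r^4s, r^7s}.
So G has 3 subgroups of order 6.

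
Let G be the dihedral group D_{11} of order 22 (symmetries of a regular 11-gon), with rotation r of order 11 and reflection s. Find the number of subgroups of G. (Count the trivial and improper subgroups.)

|G| = 22, so by Lagrange every subgroup order divides 22. Divisors: 1, 2, 11, 22.
Subgroups by order — order 1: 1; order 2: 11; order 11: 1; order 22: 1.
Total: 1 + 11 + 1 + 1 = 14.

14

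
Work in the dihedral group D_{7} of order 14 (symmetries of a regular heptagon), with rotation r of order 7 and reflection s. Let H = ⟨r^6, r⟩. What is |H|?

|⟨r^6⟩| = 7 and |⟨r⟩| = 7, so |H| is a multiple of lcm(7, 7) = 7 and divides |G| = 14.
Closing under the operation: H = {e, r, r^2, r^3, r^4, r^5, r^6}, so |H| = 7.

7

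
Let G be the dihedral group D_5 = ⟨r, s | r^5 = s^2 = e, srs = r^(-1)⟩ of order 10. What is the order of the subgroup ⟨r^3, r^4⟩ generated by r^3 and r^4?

|⟨r^3⟩| = 5 and |⟨r^4⟩| = 5, so |H| is a multiple of lcm(5, 5) = 5 and divides |G| = 10.
Closing under the operation: H = {e, r, r^2, r^3, r^4}, so |H| = 5.

5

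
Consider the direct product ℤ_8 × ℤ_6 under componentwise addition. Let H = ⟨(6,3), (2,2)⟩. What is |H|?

24

|⟨(6,3)⟩| = 4 and |⟨(2,2)⟩| = 12, so |H| is a multiple of lcm(4, 12) = 12 and divides |G| = 48.
Closing under the operation: H = {(0,0), (0,1), (0,2), (0,3), (0,4), (0,5), (2,0), (2,1), (2,2), (2,3), (2,4), (2,5), (4,0), (4,1), (4,2), (4,3), (4,4), (4,5), (6,0), (6,1), (6,2), (6,3), (6,4), (6,5)}, so |H| = 24.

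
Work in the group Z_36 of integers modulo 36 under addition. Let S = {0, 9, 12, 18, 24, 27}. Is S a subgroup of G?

Closure fails: 18 + 24 = 6 ∉ S. So S is not a subgroup.

No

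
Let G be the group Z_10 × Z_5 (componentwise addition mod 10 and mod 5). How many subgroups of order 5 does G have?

|G| = 50 and 5 | 50, so subgroups of order 5 are possible by Lagrange.
The subgroups of order 5 are: {(0,0), (0,1), (0,2), (0,3), (0,4)}; {(0,0), (2,0), (4,0), (6,0), (8,0)}; {(0,0), (2,1), (4,2), (6,3), (8,4)}; {(0,0), (2,2), (4,4), (6,1), (8,3)}; … (6 in all).
So G has 6 subgroups of order 5.

6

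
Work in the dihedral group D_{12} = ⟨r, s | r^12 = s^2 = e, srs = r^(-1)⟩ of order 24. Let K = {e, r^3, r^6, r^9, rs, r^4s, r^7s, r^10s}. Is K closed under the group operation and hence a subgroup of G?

Yes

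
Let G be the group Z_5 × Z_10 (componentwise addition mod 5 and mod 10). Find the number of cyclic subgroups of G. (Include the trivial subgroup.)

Each element a generates a cyclic subgroup ⟨a⟩; distinct elements may generate the same one (a cyclic group of order d has φ(d) generators).
Cyclic subgroups by order — order 1: 1; order 2: 1; order 5: 6; order 10: 6.
Total: 14.

14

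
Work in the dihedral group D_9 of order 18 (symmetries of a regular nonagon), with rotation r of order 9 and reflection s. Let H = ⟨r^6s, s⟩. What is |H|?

|⟨r^6s⟩| = 2 and |⟨s⟩| = 2, so |H| is a multiple of lcm(2, 2) = 2 and divides |G| = 18.
Closing under the operation: H = {e, r^3, r^6, s, r^3s, r^6s}, so |H| = 6.

6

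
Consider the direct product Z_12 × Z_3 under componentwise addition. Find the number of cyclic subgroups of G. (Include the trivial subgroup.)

A cyclic subgroup of order d is generated by each of its φ(d) elements of order d, so the cyclic subgroups of order d number (#elements of order d)/φ(d).
Cyclic subgroups by order — order 1: 1; order 2: 1; order 3: 4; order 4: 1; order 6: 4; order 12: 4.
Total: 15.

15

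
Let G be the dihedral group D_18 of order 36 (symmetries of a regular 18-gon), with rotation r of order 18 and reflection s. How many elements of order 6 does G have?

2

The elements of order 6 are: r^3, r^15.
That's 2.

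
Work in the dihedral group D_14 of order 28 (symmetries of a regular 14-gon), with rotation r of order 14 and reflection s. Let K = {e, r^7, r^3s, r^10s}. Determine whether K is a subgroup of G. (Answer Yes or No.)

|K| = 4 divides |G| = 28, consistent with Lagrange.
K contains the identity, every element's inverse is in K, and K is closed under ·: it is a subgroup.

Yes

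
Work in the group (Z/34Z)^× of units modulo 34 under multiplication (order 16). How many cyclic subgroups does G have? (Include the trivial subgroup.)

5

Group the elements of G by the cyclic subgroup they generate; each cyclic subgroup of order d accounts for φ(d) elements.
Cyclic subgroups by order — order 1: 1; order 2: 1; order 4: 1; order 8: 1; order 16: 1.
Total: 5.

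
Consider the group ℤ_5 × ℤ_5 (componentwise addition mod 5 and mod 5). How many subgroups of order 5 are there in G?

|G| = 25 and 5 | 25, so subgroups of order 5 are possible by Lagrange.
The subgroups of order 5 are: {(0,0), (0,1), (0,2), (0,3), (0,4)}; {(0,0), (1,0), (2,0), (3,0), (4,0)}; {(0,0), (1,1), (2,2), (3,3), (4,4)}; {(0,0), (1,2), (2,4), (3,1), (4,3)}; … (6 in all).
So G has 6 subgroups of order 5.

6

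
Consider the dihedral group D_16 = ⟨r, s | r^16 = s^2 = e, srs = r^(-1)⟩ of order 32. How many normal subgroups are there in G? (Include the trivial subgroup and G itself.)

G has 36 subgroups. Checking conjugation-invariance by order — order 1: 1/1 normal; order 2: 1/17 normal; order 4: 1/9 normal; order 8: 1/5 normal; order 16: 3/3 normal; order 32: 1/1 normal.
Total normal subgroups: 8.

8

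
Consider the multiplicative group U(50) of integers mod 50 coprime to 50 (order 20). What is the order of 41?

5

Compute successive powers of 41 mod 50: 41, 31, 21, 11, 1; 41^5 ≡ 1 (mod 50).
So |⟨41⟩| = 5.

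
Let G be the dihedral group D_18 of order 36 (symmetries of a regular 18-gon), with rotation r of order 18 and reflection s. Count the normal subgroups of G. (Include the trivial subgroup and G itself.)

9

G has 45 subgroups. Checking conjugation-invariance by order — order 1: 1/1 normal; order 2: 1/19 normal; order 3: 1/1 normal; order 4: 0/9 normal; order 6: 1/7 normal; order 9: 1/1 normal; order 12: 0/3 normal; order 18: 3/3 normal; order 36: 1/1 normal.
Total normal subgroups: 9.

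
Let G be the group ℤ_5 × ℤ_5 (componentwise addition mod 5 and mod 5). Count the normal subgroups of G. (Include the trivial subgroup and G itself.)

8

G is abelian, so every subgroup is normal.
G has 8 subgroups in total, hence 8 normal subgroups.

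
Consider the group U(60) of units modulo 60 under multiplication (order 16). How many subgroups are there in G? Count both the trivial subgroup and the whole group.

|G| = 16, so by Lagrange every subgroup order divides 16. Divisors: 1, 2, 4, 8, 16.
Subgroups by order — order 1: 1; order 2: 7; order 4: 11; order 8: 7; order 16: 1.
Total: 1 + 7 + 11 + 7 + 1 = 27.

27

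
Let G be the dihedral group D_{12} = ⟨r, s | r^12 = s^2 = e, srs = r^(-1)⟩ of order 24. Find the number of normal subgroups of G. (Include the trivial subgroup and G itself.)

G has 34 subgroups. Checking conjugation-invariance by order — order 1: 1/1 normal; order 2: 1/13 normal; order 3: 1/1 normal; order 4: 1/7 normal; order 6: 1/5 normal; order 8: 0/3 normal; order 12: 3/3 normal; order 24: 1/1 normal.
Total normal subgroups: 9.

9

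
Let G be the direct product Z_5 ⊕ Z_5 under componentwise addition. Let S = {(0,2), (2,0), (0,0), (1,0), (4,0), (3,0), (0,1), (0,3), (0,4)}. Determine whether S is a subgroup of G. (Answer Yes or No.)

No

|S| = 9 does not divide |G| = 25, so by Lagrange S is not a subgroup.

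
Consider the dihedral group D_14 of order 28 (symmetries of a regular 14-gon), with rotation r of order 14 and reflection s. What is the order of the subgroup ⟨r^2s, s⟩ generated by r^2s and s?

14

|⟨r^2s⟩| = 2 and |⟨s⟩| = 2, so |H| is a multiple of lcm(2, 2) = 2 and divides |G| = 28.
Closing under the operation: H = {e, r^2, r^4, r^6, r^8, r^10, r^12, s, r^2s, r^4s, r^6s, r^8s, r^10s, r^12s}, so |H| = 14.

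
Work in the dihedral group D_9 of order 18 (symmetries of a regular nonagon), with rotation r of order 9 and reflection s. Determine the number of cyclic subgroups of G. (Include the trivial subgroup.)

12

A cyclic subgroup of order d is generated by each of its φ(d) elements of order d, so the cyclic subgroups of order d number (#elements of order d)/φ(d).
Cyclic subgroups by order — order 1: 1; order 2: 9; order 3: 1; order 9: 1.
Total: 12.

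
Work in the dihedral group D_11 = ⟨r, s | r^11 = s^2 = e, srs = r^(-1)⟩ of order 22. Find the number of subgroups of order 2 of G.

11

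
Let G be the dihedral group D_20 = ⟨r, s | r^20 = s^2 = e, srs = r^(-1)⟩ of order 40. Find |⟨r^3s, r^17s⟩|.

|⟨r^3s⟩| = 2 and |⟨r^17s⟩| = 2, so |H| is a multiple of lcm(2, 2) = 2 and divides |G| = 40.
Closing under the operation: H = {e, r^2, r^4, r^6, r^8, r^10, r^12, r^14, r^16, r^18, rs, r^3s, r^5s, r^7s, r^9s, r^11s, r^13s, r^15s, r^17s, r^19s}, so |H| = 20.

20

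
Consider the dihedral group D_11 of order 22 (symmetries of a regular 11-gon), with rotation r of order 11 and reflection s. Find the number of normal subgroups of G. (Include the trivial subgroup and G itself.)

G has 14 subgroups. Checking conjugation-invariance by order — order 1: 1/1 normal; order 2: 0/11 normal; order 11: 1/1 normal; order 22: 1/1 normal.
Total normal subgroups: 3.

3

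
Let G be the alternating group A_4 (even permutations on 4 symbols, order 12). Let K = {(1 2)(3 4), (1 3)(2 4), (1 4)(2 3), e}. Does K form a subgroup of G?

Yes

|K| = 4 divides |G| = 12, consistent with Lagrange.
K contains the identity, every element's inverse is in K, and K is closed under ∘: it is a subgroup.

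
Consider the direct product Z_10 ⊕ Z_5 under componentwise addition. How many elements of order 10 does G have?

An element (a,b) has order lcm(ord(a), ord(b)); count pairs with lcm equal to 10.
Enumerating gives 24 such elements.

24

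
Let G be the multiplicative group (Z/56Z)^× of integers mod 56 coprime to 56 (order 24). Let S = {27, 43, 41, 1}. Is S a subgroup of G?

Yes

|S| = 4 divides |G| = 24, consistent with Lagrange.
S contains the identity, every element's inverse is in S, and S is closed under ·: it is a subgroup.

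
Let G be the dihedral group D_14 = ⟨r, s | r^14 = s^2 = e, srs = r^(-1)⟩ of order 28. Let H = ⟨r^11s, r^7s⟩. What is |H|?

|⟨r^11s⟩| = 2 and |⟨r^7s⟩| = 2, so |H| is a multiple of lcm(2, 2) = 2 and divides |G| = 28.
Closing under the operation: H = {e, r^2, r^4, r^6, r^8, r^10, r^12, rs, r^3s, r^5s, r^7s, r^9s, r^11s, r^13s}, so |H| = 14.

14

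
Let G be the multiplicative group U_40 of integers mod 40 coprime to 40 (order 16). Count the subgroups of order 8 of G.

|G| = 16 and 8 | 16, so subgroups of order 8 are possible by Lagrange.
The subgroups of order 8 are: {1, 7, 9, 11, 13, 19, 23, 37}; {1, 3, 9, 11, 17, 19, 27, 33}; {1, 9, 11, 19, 21, 29, 31, 39}; {1, 9, 13, 17, 21, 29, 33, 37}; … (7 in all).
So G has 7 subgroups of order 8.

7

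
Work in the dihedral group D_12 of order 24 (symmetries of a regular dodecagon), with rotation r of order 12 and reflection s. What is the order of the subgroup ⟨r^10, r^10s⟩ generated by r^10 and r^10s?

12

|⟨r^10⟩| = 6 and |⟨r^10s⟩| = 2, so |H| is a multiple of lcm(6, 2) = 6 and divides |G| = 24.
Closing under the operation: H = {e, r^2, r^4, r^6, r^8, r^10, s, r^2s, r^4s, r^6s, r^8s, r^10s}, so |H| = 12.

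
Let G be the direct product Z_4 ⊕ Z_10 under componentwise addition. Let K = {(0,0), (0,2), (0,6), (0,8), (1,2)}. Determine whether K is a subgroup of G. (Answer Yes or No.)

No

(1,2) ∈ K but its inverse (3,8) ∉ K, so K is not a subgroup.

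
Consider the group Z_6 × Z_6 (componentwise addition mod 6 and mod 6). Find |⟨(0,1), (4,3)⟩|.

18

|⟨(0,1)⟩| = 6 and |⟨(4,3)⟩| = 6, so |H| is a multiple of lcm(6, 6) = 6 and divides |G| = 36.
Closing under the operation: H = {(0,0), (0,1), (0,2), (0,3), (0,4), (0,5), (2,0), (2,1), (2,2), (2,3), (2,4), (2,5), (4,0), (4,1), (4,2), (4,3), (4,4), (4,5)}, so |H| = 18.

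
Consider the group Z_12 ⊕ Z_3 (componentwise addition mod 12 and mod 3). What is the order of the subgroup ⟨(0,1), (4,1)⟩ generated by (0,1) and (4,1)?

9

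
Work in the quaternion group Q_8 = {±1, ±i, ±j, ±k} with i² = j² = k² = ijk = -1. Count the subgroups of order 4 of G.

3

|G| = 8 and 4 | 8, so subgroups of order 4 are possible by Lagrange.
The subgroups of order 4 are: {1, -1, i, -i}; {1, -1, j, -j}; {1, -1, k, -k}.
So G has 3 subgroups of order 4.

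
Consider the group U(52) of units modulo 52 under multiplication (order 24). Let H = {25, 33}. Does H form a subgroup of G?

The identity 1 ∉ H, so H is not a subgroup.

No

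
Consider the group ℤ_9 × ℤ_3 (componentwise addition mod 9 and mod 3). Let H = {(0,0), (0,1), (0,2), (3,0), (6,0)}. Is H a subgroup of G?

No

|H| = 5 does not divide |G| = 27, so by Lagrange H is not a subgroup.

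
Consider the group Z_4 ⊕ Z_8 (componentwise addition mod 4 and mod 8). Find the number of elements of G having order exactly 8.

An element (a,b) has order lcm(ord(a), ord(b)); count pairs with lcm equal to 8.
Enumerating gives 16 such elements.

16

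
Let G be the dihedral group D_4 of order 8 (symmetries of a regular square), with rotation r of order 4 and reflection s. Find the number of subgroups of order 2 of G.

|G| = 8 and 2 | 8, so subgroups of order 2 are possible by Lagrange.
The subgroups of order 2 are: {e, r^2}; {e, r^2s}; {e, r^3s}; {e, rs}; … (5 in all).
So G has 5 subgroups of order 2.

5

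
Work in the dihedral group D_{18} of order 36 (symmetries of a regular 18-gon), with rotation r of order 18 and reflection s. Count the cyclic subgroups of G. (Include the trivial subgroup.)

Group the elements of G by the cyclic subgroup they generate; each cyclic subgroup of order d accounts for φ(d) elements.
Cyclic subgroups by order — order 1: 1; order 2: 19; order 3: 1; order 6: 1; order 9: 1; order 18: 1.
Total: 24.

24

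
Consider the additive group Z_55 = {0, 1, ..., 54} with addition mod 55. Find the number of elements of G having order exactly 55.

In a cyclic group of order 55, the number of elements of order d (for d | 55) is φ(d).
φ(55) = 40.

40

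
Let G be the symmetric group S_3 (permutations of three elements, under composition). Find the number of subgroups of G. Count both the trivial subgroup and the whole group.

|G| = 6, so by Lagrange every subgroup order divides 6. Divisors: 1, 2, 3, 6.
Subgroups by order — order 1: 1; order 2: 3; order 3: 1; order 6: 1.
Total: 1 + 3 + 1 + 1 = 6.

6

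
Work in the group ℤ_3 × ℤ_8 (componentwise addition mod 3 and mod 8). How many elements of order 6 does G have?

An element (a,b) has order lcm(ord(a), ord(b)); count pairs with lcm equal to 6.
Enumerating gives 2 such elements.

2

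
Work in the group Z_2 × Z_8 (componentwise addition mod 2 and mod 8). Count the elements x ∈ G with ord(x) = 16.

An element (a,b) has order lcm(ord(a), ord(b)); count pairs with lcm equal to 16.
Enumerating gives 0 such elements.

0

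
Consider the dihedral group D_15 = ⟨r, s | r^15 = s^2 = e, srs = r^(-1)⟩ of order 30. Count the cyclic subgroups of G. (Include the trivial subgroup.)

Group the elements of G by the cyclic subgroup they generate; each cyclic subgroup of order d accounts for φ(d) elements.
Cyclic subgroups by order — order 1: 1; order 2: 15; order 3: 1; order 5: 1; order 15: 1.
Total: 19.

19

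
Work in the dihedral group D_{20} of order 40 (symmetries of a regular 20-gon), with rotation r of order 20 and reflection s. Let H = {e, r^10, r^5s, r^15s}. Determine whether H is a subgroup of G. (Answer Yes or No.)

|H| = 4 divides |G| = 40, consistent with Lagrange.
H contains the identity, every element's inverse is in H, and H is closed under ·: it is a subgroup.

Yes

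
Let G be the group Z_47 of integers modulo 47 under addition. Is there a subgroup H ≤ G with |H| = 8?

No

8 does not divide |G| = 47, so by Lagrange no subgroup of order 8 exists.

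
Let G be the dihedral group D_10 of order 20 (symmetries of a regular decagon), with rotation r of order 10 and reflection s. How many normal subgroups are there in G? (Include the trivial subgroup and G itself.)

7

G has 22 subgroups. Checking conjugation-invariance by order — order 1: 1/1 normal; order 2: 1/11 normal; order 4: 0/5 normal; order 5: 1/1 normal; order 10: 3/3 normal; order 20: 1/1 normal.
Total normal subgroups: 7.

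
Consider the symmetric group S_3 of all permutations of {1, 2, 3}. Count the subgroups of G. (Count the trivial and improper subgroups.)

|G| = 6, so by Lagrange every subgroup order divides 6. Divisors: 1, 2, 3, 6.
Subgroups by order — order 1: 1; order 2: 3; order 3: 1; order 6: 1.
Total: 1 + 3 + 1 + 1 = 6.

6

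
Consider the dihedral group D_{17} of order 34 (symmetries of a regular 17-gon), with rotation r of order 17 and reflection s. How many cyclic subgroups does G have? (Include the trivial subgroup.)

A cyclic subgroup of order d is generated by each of its φ(d) elements of order d, so the cyclic subgroups of order d number (#elements of order d)/φ(d).
Cyclic subgroups by order — order 1: 1; order 2: 17; order 17: 1.
Total: 19.

19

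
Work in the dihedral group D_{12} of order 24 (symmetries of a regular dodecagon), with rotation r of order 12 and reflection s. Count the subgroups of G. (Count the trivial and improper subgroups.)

34

|G| = 24, so by Lagrange every subgroup order divides 24. Divisors: 1, 2, 3, 4, 6, 8, 12, 24.
Subgroups by order — order 1: 1; order 2: 13; order 3: 1; order 4: 7; order 6: 5; order 8: 3; order 12: 3; order 24: 1.
Total: 1 + 13 + 1 + 7 + 5 + 3 + 3 + 1 = 34.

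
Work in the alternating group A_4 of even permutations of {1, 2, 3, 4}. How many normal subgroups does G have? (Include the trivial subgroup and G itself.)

G has 10 subgroups. Checking conjugation-invariance by order — order 1: 1/1 normal; order 2: 0/3 normal; order 3: 0/4 normal; order 4: 1/1 normal; order 12: 1/1 normal.
Total normal subgroups: 3.

3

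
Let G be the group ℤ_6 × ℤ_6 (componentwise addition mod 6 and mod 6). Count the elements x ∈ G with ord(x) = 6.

24

An element (a,b) has order lcm(ord(a), ord(b)); count pairs with lcm equal to 6.
Enumerating gives 24 such elements.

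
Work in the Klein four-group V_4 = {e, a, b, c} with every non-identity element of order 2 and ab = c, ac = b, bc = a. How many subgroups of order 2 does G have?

|G| = 4 and 2 | 4, so subgroups of order 2 are possible by Lagrange.
The subgroups of order 2 are: {e, a}; {e, b}; {e, c}.
So G has 3 subgroups of order 2.

3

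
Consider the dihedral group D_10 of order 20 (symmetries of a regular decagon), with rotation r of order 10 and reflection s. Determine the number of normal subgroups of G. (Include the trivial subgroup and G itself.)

7

G has 22 subgroups. Checking conjugation-invariance by order — order 1: 1/1 normal; order 2: 1/11 normal; order 4: 0/5 normal; order 5: 1/1 normal; order 10: 3/3 normal; order 20: 1/1 normal.
Total normal subgroups: 7.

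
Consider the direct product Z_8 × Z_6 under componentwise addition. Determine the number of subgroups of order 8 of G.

|G| = 48 and 8 | 48, so subgroups of order 8 are possible by Lagrange.
The subgroups of order 8 are: {(0,0), (0,3), (2,0), (2,3), (4,0), (4,3), (6,0), (6,3)}; {(0,0), (1,0), (2,0), (3,0), (4,0), (5,0), (6,0), (7,0)}; {(0,0), (1,3), (2,0), (3,3), (4,0), (5,3), (6,0), (7,3)}.
So G has 3 subgroups of order 8.

3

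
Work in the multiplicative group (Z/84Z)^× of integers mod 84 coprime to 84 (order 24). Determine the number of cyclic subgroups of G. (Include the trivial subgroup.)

16

Each element a generates a cyclic subgroup ⟨a⟩; distinct elements may generate the same one (a cyclic group of order d has φ(d) generators).
Cyclic subgroups by order — order 1: 1; order 2: 7; order 3: 1; order 6: 7.
Total: 16.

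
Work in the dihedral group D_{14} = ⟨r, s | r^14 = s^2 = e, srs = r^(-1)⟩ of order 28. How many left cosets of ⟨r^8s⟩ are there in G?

14

|⟨r^8s⟩| = 2 and |G| = 28.
By Lagrange, [G : H] = |G|/|H| = 28/2 = 14.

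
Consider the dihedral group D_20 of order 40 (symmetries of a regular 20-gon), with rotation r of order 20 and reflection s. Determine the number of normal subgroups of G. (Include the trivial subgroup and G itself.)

G has 48 subgroups. Checking conjugation-invariance by order — order 1: 1/1 normal; order 2: 1/21 normal; order 4: 1/11 normal; order 5: 1/1 normal; order 8: 0/5 normal; order 10: 1/5 normal; order 20: 3/3 normal; order 40: 1/1 normal.
Total normal subgroups: 9.

9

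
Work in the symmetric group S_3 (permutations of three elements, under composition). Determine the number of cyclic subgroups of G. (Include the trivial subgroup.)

Each element a generates a cyclic subgroup ⟨a⟩; distinct elements may generate the same one (a cyclic group of order d has φ(d) generators).
Cyclic subgroups by order — order 1: 1; order 2: 3; order 3: 1.
Total: 5.

5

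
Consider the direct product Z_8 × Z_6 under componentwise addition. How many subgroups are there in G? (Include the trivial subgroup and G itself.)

22

|G| = 48, so by Lagrange every subgroup order divides 48. Divisors: 1, 2, 3, 4, 6, 8, 12, 16, 24, 48.
Subgroups by order — order 1: 1; order 2: 3; order 3: 1; order 4: 3; order 6: 3; order 8: 3; order 12: 3; order 16: 1; order 24: 3; order 48: 1.
Total: 1 + 3 + 1 + 3 + 3 + 3 + 3 + 1 + 3 + 1 = 22.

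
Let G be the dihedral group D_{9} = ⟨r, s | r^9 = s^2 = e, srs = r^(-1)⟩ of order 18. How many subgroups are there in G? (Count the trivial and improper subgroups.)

|G| = 18, so by Lagrange every subgroup order divides 18. Divisors: 1, 2, 3, 6, 9, 18.
Subgroups by order — order 1: 1; order 2: 9; order 3: 1; order 6: 3; order 9: 1; order 18: 1.
Total: 1 + 9 + 1 + 3 + 1 + 1 = 16.

16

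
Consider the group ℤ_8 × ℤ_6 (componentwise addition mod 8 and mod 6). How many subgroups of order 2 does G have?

|G| = 48 and 2 | 48, so subgroups of order 2 are possible by Lagrange.
The subgroups of order 2 are: {(0,0), (0,3)}; {(0,0), (4,0)}; {(0,0), (4,3)}.
So G has 3 subgroups of order 2.

3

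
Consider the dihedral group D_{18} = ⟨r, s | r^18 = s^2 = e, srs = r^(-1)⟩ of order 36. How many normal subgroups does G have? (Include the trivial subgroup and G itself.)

G has 45 subgroups. Checking conjugation-invariance by order — order 1: 1/1 normal; order 2: 1/19 normal; order 3: 1/1 normal; order 4: 0/9 normal; order 6: 1/7 normal; order 9: 1/1 normal; order 12: 0/3 normal; order 18: 3/3 normal; order 36: 1/1 normal.
Total normal subgroups: 9.

9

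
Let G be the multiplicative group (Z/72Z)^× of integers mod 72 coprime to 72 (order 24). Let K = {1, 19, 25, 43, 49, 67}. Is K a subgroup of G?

Yes

|K| = 6 divides |G| = 24, consistent with Lagrange.
K contains the identity, every element's inverse is in K, and K is closed under ·: it is a subgroup.
In fact K = ⟨67⟩.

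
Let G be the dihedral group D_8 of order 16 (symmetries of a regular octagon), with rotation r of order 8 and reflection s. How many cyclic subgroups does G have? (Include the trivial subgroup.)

Each element a generates a cyclic subgroup ⟨a⟩; distinct elements may generate the same one (a cyclic group of order d has φ(d) generators).
Cyclic subgroups by order — order 1: 1; order 2: 9; order 4: 1; order 8: 1.
Total: 12.

12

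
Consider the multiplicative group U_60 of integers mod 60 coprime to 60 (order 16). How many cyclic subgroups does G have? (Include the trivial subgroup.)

12

Group the elements of G by the cyclic subgroup they generate; each cyclic subgroup of order d accounts for φ(d) elements.
Cyclic subgroups by order — order 1: 1; order 2: 7; order 4: 4.
Total: 12.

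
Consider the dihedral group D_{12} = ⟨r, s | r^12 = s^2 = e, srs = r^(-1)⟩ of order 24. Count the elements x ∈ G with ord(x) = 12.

The elements of order 12 are: r, r^5, r^7, r^11.
That's 4.

4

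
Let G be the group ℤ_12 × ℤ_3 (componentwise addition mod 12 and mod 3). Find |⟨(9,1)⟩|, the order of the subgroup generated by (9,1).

12

The order of (9,1) in Z_12 × Z_3 is lcm(ord(9) in Z_12, ord(1) in Z_3).
ord(9) = 4 and ord(1) = 3, so |⟨(9,1)⟩| = lcm(4, 3) = 12.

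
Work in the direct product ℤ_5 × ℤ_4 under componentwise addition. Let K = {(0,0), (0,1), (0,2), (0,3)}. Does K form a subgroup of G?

|K| = 4 divides |G| = 20, consistent with Lagrange.
K contains the identity, every element's inverse is in K, and K is closed under +: it is a subgroup.
In fact K = ⟨(0,1)⟩.

Yes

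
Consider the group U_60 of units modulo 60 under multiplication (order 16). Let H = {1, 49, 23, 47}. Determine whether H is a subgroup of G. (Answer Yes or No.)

Yes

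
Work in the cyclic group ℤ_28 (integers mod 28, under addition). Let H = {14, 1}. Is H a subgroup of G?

The identity 0 ∉ H, so H is not a subgroup.

No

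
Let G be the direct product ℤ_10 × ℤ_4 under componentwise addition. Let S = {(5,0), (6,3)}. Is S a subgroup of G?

The identity (0,0) ∉ S, so S is not a subgroup.

No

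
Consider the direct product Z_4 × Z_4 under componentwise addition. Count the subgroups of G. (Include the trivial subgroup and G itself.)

15

|G| = 16, so by Lagrange every subgroup order divides 16. Divisors: 1, 2, 4, 8, 16.
Subgroups by order — order 1: 1; order 2: 3; order 4: 7; order 8: 3; order 16: 1.
Total: 1 + 3 + 7 + 3 + 1 = 15.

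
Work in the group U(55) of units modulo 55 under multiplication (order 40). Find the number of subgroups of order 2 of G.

|G| = 40 and 2 | 40, so subgroups of order 2 are possible by Lagrange.
The subgroups of order 2 are: {1, 21}; {1, 34}; {1, 54}.
So G has 3 subgroups of order 2.

3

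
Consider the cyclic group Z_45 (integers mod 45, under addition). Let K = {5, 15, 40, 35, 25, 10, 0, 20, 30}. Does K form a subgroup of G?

|K| = 9 divides |G| = 45, consistent with Lagrange.
K contains the identity, every element's inverse is in K, and K is closed under +: it is a subgroup.
In fact K = ⟨35⟩.

Yes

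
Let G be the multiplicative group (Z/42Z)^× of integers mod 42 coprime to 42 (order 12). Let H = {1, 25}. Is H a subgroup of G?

No

25 ∈ H but its inverse 37 ∉ H, so H is not a subgroup.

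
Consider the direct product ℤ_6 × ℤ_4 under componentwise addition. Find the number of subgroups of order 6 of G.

|G| = 24 and 6 | 24, so subgroups of order 6 are possible by Lagrange.
The subgroups of order 6 are: {(0,0), (0,2), (2,0), (2,2), (4,0), (4,2)}; {(0,0), (1,0), (2,0), (3,0), (4,0), (5,0)}; {(0,0), (1,2), (2,0), (3,2), (4,0), (5,2)}.
So G has 3 subgroups of order 6.

3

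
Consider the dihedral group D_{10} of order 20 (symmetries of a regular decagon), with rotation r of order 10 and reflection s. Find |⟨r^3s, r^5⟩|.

4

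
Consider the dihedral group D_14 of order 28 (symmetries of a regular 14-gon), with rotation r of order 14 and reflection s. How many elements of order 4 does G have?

0

No element of G has order 4 (even though 4 | 28).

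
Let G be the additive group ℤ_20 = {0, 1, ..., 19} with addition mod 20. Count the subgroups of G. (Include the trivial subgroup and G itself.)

A cyclic group of order 20 has exactly one subgroup for each divisor of 20.
Divisors of 20: 1, 2, 4, 5, 10, 20.
So ℤ_20 has 6 subgroups.

6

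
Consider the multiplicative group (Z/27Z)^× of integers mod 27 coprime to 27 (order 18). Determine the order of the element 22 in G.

9

Compute successive powers of 22 mod 27: 22, 25, 10, 4, 7, 19, 13, 16, …; 22^9 ≡ 1 (mod 27).
So |⟨22⟩| = 9.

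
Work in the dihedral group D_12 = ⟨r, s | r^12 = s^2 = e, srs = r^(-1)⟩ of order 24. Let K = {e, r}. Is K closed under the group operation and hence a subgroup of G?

No

r ∈ K but its inverse r^11 ∉ K, so K is not a subgroup.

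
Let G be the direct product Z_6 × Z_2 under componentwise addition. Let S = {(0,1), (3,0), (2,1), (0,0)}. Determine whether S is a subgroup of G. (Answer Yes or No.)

(2,1) ∈ S but its inverse (4,1) ∉ S, so S is not a subgroup.

No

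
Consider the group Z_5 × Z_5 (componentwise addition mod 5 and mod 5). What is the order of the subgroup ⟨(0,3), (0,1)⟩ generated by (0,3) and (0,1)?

5

|⟨(0,3)⟩| = 5 and |⟨(0,1)⟩| = 5, so |H| is a multiple of lcm(5, 5) = 5 and divides |G| = 25.
Closing under the operation: H = {(0,0), (0,1), (0,2), (0,3), (0,4)}, so |H| = 5.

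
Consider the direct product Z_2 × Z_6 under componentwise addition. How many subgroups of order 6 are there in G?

3

|G| = 12 and 6 | 12, so subgroups of order 6 are possible by Lagrange.
The subgroups of order 6 are: {(0,0), (0,1), (0,2), (0,3), (0,4), (0,5)}; {(0,0), (0,2), (0,4), (1,0), (1,2), (1,4)}; {(0,0), (0,2), (0,4), (1,1), (1,3), (1,5)}.
So G has 3 subgroups of order 6.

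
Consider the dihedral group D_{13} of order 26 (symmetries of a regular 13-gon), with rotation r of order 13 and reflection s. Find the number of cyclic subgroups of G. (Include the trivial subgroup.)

A cyclic subgroup of order d is generated by each of its φ(d) elements of order d, so the cyclic subgroups of order d number (#elements of order d)/φ(d).
Cyclic subgroups by order — order 1: 1; order 2: 13; order 13: 1.
Total: 15.

15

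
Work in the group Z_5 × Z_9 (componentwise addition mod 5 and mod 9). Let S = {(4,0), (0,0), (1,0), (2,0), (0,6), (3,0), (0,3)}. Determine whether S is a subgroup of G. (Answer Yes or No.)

No

|S| = 7 does not divide |G| = 45, so by Lagrange S is not a subgroup.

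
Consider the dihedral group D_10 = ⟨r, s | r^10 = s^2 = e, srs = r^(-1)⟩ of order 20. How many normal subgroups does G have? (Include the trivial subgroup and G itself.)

G has 22 subgroups. Checking conjugation-invariance by order — order 1: 1/1 normal; order 2: 1/11 normal; order 4: 0/5 normal; order 5: 1/1 normal; order 10: 3/3 normal; order 20: 1/1 normal.
Total normal subgroups: 7.

7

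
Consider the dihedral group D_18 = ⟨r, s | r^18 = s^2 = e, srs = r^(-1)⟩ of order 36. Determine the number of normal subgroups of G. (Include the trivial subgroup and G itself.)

G has 45 subgroups. Checking conjugation-invariance by order — order 1: 1/1 normal; order 2: 1/19 normal; order 3: 1/1 normal; order 4: 0/9 normal; order 6: 1/7 normal; order 9: 1/1 normal; order 12: 0/3 normal; order 18: 3/3 normal; order 36: 1/1 normal.
Total normal subgroups: 9.

9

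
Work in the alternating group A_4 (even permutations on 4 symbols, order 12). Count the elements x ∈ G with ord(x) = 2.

The elements of order 2 are: (1 2)(3 4), (1 3)(2 4), (1 4)(2 3).
That's 3.

3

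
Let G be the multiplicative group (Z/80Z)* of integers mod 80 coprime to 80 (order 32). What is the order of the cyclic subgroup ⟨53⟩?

4

Compute successive powers of 53 mod 80: 53, 9, 77, 1; 53^4 ≡ 1 (mod 80).
So |⟨53⟩| = 4.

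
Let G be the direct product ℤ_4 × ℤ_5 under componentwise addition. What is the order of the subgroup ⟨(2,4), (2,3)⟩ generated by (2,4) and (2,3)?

|⟨(2,4)⟩| = 10 and |⟨(2,3)⟩| = 10, so |H| is a multiple of lcm(10, 10) = 10 and divides |G| = 20.
Closing under the operation: H = {(0,0), (0,1), (0,2), (0,3), (0,4), (2,0), (2,1), (2,2), (2,3), (2,4)}, so |H| = 10.

10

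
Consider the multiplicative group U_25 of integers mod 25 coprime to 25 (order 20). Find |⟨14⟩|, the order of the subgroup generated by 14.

Compute successive powers of 14 mod 25: 14, 21, 19, 16, 24, 11, 4, 6, …; 14^10 ≡ 1 (mod 25).
So |⟨14⟩| = 10.

10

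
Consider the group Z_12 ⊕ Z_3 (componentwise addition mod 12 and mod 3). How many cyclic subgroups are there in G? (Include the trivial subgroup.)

15

Group the elements of G by the cyclic subgroup they generate; each cyclic subgroup of order d accounts for φ(d) elements.
Cyclic subgroups by order — order 1: 1; order 2: 1; order 3: 4; order 4: 1; order 6: 4; order 12: 4.
Total: 15.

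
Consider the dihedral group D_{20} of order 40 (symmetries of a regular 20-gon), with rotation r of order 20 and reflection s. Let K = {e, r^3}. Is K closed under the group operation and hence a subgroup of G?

r^3 ∈ K but its inverse r^17 ∉ K, so K is not a subgroup.

No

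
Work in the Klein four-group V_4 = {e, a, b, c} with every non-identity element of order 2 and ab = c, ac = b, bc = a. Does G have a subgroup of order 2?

Yes

2 | 4. A subgroup of order 2 is {e, a}.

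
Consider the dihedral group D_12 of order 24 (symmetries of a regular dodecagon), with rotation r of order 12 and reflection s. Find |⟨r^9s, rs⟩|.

6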